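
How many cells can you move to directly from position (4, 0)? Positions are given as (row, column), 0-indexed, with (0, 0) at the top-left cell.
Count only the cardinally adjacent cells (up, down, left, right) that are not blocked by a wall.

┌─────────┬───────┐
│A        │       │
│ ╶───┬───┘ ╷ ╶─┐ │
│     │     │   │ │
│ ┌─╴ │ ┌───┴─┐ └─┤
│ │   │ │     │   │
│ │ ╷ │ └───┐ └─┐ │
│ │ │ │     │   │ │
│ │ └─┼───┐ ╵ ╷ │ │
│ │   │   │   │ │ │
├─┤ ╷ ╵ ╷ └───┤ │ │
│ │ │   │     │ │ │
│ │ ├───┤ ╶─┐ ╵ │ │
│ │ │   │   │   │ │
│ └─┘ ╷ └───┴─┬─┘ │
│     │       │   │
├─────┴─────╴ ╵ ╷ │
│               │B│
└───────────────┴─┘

Checking passable neighbors of (4, 0):
Neighbors: (3, 0)
Count: 1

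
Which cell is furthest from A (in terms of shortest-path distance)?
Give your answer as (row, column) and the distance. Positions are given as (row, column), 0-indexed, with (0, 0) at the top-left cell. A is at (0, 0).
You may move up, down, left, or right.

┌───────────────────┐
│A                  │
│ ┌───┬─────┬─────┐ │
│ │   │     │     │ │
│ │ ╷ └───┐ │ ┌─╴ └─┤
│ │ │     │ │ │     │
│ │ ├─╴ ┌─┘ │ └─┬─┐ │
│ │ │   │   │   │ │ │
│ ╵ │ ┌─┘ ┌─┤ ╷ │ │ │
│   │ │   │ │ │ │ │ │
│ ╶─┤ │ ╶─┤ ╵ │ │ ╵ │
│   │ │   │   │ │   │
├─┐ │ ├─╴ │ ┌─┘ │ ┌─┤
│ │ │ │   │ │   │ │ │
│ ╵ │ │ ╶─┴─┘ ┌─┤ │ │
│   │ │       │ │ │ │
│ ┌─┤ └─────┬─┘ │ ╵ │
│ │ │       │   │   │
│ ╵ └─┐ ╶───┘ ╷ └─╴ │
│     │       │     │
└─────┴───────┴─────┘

Computing BFS distances from A to all cells:
Furthest cell: (1, 3)
Distance: 64 steps

Path from A to the furthest cell:

┌───────────────────┐
│A                  │
│ ┌───┬─────┬─────┐ │
│↓│↱ ↓│B ← ↰│↓ ← ↰│ │
│ │ ╷ └───┐ │ ┌─╴ └─┤
│↓│↑│↳ ↓  │↑│↓│  ↑ ↰│
│ │ ├─╴ ┌─┘ │ └─┬─┐ │
│↓│↑│↓ ↲│↱ ↑│↳ ↓│ │↑│
│ ╵ │ ┌─┘ ┌─┤ ╷ │ │ │
│↳ ↑│↓│↱ ↑│ │ │↓│ │↑│
│ ╶─┤ │ ╶─┤ ╵ │ │ ╵ │
│   │↓│↑ ↰│   │↓│↱ ↑│
├─┐ │ ├─╴ │ ┌─┘ │ ┌─┤
│ │ │↓│↱ ↑│ │↓ ↲│↑│ │
│ ╵ │ │ ╶─┴─┘ ┌─┤ │ │
│   │↓│↑ ← ← ↲│ │↑│ │
│ ┌─┤ └─────┬─┘ │ ╵ │
│ │ │↳ ↓    │↱ ↓│↑ ↰│
│ ╵ └─┐ ╶───┘ ╷ └─╴ │
│     │↳ → → ↑│↳ → ↑│
└─────┴───────┴─────┘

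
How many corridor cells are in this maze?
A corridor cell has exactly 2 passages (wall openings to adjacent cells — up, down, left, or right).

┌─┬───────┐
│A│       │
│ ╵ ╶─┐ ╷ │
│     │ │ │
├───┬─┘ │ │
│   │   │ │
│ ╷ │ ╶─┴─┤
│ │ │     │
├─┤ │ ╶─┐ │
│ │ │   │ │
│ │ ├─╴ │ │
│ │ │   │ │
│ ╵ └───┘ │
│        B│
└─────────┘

Counting cells with exactly 2 passages:
Total corridor cells: 25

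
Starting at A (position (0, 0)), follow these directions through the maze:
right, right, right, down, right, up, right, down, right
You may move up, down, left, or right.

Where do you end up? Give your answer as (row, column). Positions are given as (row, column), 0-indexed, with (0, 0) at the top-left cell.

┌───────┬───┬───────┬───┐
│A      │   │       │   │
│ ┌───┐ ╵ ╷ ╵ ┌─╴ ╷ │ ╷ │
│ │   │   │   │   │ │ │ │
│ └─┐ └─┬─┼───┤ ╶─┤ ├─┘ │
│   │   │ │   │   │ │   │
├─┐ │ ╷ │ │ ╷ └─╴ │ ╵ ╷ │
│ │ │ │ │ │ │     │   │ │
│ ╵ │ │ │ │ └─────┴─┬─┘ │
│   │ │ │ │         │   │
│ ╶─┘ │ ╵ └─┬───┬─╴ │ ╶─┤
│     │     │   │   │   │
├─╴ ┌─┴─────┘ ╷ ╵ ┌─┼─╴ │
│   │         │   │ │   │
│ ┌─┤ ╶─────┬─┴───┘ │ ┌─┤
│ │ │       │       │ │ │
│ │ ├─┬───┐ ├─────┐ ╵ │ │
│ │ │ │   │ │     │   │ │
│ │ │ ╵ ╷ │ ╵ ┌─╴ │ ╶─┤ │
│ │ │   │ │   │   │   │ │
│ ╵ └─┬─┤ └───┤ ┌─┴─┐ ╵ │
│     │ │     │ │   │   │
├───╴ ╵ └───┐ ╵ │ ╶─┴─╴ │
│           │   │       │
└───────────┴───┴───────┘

Following directions step by step:
Start: (0, 0)
  right: (0, 0) → (0, 1)
  right: (0, 1) → (0, 2)
  right: (0, 2) → (0, 3)
  down: (0, 3) → (1, 3)
  right: (1, 3) → (1, 4)
  up: (1, 4) → (0, 4)
  right: (0, 4) → (0, 5)
  down: (0, 5) → (1, 5)
  right: (1, 5) → (1, 6)
Final position: (1, 6)

Path taken:

┌───────┬───┬───────┬───┐
│A → → ↓│↱ ↓│       │   │
│ ┌───┐ ╵ ╷ ╵ ┌─╴ ╷ │ ╷ │
│ │   │↳ ↑│↳ B│   │ │ │ │
│ └─┐ └─┬─┼───┤ ╶─┤ ├─┘ │
│   │   │ │   │   │ │   │
├─┐ │ ╷ │ │ ╷ └─╴ │ ╵ ╷ │
│ │ │ │ │ │ │     │   │ │
│ ╵ │ │ │ │ └─────┴─┬─┘ │
│   │ │ │ │         │   │
│ ╶─┘ │ ╵ └─┬───┬─╴ │ ╶─┤
│     │     │   │   │   │
├─╴ ┌─┴─────┘ ╷ ╵ ┌─┼─╴ │
│   │         │   │ │   │
│ ┌─┤ ╶─────┬─┴───┘ │ ┌─┤
│ │ │       │       │ │ │
│ │ ├─┬───┐ ├─────┐ ╵ │ │
│ │ │ │   │ │     │   │ │
│ │ │ ╵ ╷ │ ╵ ┌─╴ │ ╶─┤ │
│ │ │   │ │   │   │   │ │
│ ╵ └─┬─┤ └───┤ ┌─┴─┐ ╵ │
│     │ │     │ │   │   │
├───╴ ╵ └───┐ ╵ │ ╶─┴─╴ │
│           │   │       │
└───────────┴───┴───────┘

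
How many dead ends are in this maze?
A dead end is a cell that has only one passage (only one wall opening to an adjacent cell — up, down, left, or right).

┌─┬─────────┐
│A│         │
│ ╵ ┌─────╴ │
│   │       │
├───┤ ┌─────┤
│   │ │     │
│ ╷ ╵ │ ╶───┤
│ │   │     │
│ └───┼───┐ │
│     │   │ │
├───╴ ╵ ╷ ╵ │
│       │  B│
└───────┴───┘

Checking each cell for number of passages:

Dead ends found at positions:
  (0, 0)
  (2, 5)
  (5, 0)
Total dead ends: 3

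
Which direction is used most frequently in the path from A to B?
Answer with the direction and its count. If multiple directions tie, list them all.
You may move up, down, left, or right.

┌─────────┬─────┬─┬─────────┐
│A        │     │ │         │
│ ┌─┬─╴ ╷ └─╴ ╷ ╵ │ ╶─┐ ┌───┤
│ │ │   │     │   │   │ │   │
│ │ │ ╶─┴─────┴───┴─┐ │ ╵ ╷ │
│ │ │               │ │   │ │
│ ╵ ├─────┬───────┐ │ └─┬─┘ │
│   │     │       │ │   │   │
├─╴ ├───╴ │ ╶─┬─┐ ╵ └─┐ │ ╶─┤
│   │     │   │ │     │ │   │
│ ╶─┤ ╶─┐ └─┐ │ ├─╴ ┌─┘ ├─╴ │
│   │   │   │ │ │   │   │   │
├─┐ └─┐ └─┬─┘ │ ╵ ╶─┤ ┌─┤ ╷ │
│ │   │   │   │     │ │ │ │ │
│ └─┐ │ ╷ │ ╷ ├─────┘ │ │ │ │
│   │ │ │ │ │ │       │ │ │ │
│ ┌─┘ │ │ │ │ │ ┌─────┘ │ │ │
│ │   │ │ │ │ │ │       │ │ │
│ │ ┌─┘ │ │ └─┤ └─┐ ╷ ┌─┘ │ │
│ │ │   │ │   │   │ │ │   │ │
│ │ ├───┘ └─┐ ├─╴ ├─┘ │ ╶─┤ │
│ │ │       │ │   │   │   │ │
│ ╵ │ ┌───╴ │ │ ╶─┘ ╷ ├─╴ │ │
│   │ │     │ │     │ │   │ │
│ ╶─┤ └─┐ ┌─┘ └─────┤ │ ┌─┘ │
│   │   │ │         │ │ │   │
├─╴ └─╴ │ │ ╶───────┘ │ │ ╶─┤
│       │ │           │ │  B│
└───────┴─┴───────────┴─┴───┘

Directions: right, right, right, down, left, down, right, right, right, right, right, right, right, down, down, left, up, left, left, left, down, right, down, down, left, down, down, down, right, down, down, down, left, down, right, right, right, right, right, up, up, up, left, down, left, left, up, right, up, left, up, up, right, right, right, up, up, right, up, up, left, up, up, left, up, right, right, down, down, right, up, right, down, down, left, down, right, down, down, down, down, down, down, down, down, left, down, right
Counts: {'right': 28, 'down': 29, 'left': 15, 'up': 16}
Most common: down (29 times)

Solution:

┌─────────┬─────┬─┬─────────┐
│A → → ↓  │     │ │↱ → ↓    │
│ ┌─┬─╴ ╷ └─╴ ╷ ╵ │ ╶─┐ ┌───┤
│ │ │↓ ↲│     │   │↑ ↰│↓│↱ ↓│
│ │ │ ╶─┴─────┴───┴─┐ │ ╵ ╷ │
│ │ │↳ → → → → → → ↓│↑│↳ ↑│↓│
│ ╵ ├─────┬───────┐ │ └─┬─┘ │
│   │     │↓ ← ← ↰│↓│↑ ↰│↓ ↲│
├─╴ ├───╴ │ ╶─┬─┐ ╵ └─┐ │ ╶─┤
│   │     │↳ ↓│ │↑ ↲  │↑│↳ ↓│
│ ╶─┤ ╶─┐ └─┐ │ ├─╴ ┌─┘ ├─╴ │
│   │   │   │↓│ │   │↱ ↑│  ↓│
├─┐ └─┐ └─┬─┘ │ ╵ ╶─┤ ┌─┤ ╷ │
│ │   │   │↓ ↲│     │↑│ │ │↓│
│ └─┐ │ ╷ │ ╷ ├─────┘ │ │ │ │
│   │ │ │ │↓│ │↱ → → ↑│ │ │↓│
│ ┌─┘ │ │ │ │ │ ┌─────┘ │ │ │
│ │   │ │ │↓│ │↑│       │ │↓│
│ │ ┌─┘ │ │ └─┤ └─┐ ╷ ┌─┘ │ │
│ │ │   │ │↳ ↓│↑ ↰│ │ │   │↓│
│ │ ├───┘ └─┐ ├─╴ ├─┘ │ ╶─┤ │
│ │ │       │↓│↱ ↑│↓ ↰│   │↓│
│ ╵ │ ┌───╴ │ │ ╶─┘ ╷ ├─╴ │ │
│   │ │     │↓│↑ ← ↲│↑│   │↓│
│ ╶─┤ └─┐ ┌─┘ └─────┤ │ ┌─┘ │
│   │   │ │↓ ↲      │↑│ │↓ ↲│
├─╴ └─╴ │ │ ╶───────┘ │ │ ╶─┤
│       │ │↳ → → → → ↑│ │↳ B│
└───────┴─┴───────────┴─┴───┘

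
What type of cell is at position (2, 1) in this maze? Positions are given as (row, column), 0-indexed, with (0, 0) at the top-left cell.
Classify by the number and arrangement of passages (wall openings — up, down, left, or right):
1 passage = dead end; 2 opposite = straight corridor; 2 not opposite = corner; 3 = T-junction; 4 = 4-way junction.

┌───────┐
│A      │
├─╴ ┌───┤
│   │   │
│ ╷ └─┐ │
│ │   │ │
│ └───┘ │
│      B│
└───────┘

Checking cell at (2, 1):
Number of passages: 2
Cell type: corner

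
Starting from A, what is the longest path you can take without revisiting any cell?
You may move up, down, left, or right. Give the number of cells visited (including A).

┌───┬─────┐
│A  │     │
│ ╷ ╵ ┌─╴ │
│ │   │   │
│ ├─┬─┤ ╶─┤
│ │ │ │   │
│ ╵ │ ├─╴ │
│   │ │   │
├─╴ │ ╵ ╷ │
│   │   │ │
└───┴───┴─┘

Finding longest simple path using DFS:
Start: (0, 0)
Longest path visits 17 cells
Path: A → right → down → right → up → right → right → down → left → down → right → down → left → down → left → up → up

Solution:

┌───┬─────┐
│A ↓│↱ → ↓│
│ ╷ ╵ ┌─╴ │
│ │↳ ↑│↓ ↲│
│ ├─┬─┤ ╶─┤
│ │ │B│↳ ↓│
│ ╵ │ ├─╴ │
│   │↑│↓ ↲│
├─╴ │ ╵ ╷ │
│   │↑ ↲│ │
└───┴───┴─┘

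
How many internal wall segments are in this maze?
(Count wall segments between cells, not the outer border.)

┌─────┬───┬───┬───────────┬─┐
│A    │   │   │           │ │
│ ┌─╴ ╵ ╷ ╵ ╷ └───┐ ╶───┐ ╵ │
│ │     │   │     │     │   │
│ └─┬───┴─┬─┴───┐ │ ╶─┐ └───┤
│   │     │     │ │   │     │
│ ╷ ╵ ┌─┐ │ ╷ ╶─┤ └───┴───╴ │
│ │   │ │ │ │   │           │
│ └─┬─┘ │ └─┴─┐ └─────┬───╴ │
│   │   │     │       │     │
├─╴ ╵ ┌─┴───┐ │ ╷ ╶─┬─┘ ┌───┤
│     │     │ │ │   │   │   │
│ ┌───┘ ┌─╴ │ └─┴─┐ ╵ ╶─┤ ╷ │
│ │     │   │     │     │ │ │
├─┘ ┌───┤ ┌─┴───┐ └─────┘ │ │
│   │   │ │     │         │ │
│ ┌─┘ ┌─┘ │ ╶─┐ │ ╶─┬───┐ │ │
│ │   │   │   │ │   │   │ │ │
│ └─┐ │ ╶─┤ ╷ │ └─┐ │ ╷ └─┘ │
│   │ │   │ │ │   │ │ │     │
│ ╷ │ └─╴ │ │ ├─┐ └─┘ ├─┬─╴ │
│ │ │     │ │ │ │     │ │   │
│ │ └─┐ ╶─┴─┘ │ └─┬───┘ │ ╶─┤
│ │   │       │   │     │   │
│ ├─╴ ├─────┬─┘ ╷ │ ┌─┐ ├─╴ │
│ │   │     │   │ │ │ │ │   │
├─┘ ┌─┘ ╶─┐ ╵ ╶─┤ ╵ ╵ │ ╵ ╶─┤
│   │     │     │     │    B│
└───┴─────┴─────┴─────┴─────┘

Counting internal wall segments:
Total internal walls: 169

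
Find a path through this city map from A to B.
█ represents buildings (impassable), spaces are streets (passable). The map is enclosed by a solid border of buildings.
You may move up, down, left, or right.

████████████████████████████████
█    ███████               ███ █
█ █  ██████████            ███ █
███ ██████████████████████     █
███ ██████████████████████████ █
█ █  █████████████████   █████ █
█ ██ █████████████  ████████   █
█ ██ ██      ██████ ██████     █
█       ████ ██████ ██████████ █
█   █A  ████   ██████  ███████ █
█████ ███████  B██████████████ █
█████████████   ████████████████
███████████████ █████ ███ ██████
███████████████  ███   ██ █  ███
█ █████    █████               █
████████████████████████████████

Finding the shortest path from A to B:
Movement: cardinal only
Path length: 15 steps
Directions: up → right → right → up → right → right → right → right → right → down → down → right → down → right → right

Solution:

████████████████████████████████
█    ███████               ███ █
█ █  ██████████            ███ █
███ ██████████████████████     █
███ ██████████████████████████ █
█ █  █████████████████   █████ █
█ ██ █████████████  ████████   █
█ ██ ██↱→→→→↓██████ ██████     █
█    ↱→↑████↓██████ ██████████ █
█   █A  ████↳↓ ██████  ███████ █
█████ ███████↳→B██████████████ █
█████████████   ████████████████
███████████████ █████ ███ ██████
███████████████  ███   ██ █  ███
█ █████    █████               █
████████████████████████████████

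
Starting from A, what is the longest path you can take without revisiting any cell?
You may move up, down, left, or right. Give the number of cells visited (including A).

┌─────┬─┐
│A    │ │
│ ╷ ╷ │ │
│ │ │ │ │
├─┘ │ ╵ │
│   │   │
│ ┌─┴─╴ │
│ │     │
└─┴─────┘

Finding longest simple path using DFS:
Start: (0, 0)
Longest path visits 9 cells
Path: A → right → right → down → down → right → down → left → left

Solution:

┌─────┬─┐
│A → ↓│ │
│ ╷ ╷ │ │
│ │ │↓│ │
├─┘ │ ╵ │
│   │↳ ↓│
│ ┌─┴─╴ │
│ │B ← ↲│
└─┴─────┘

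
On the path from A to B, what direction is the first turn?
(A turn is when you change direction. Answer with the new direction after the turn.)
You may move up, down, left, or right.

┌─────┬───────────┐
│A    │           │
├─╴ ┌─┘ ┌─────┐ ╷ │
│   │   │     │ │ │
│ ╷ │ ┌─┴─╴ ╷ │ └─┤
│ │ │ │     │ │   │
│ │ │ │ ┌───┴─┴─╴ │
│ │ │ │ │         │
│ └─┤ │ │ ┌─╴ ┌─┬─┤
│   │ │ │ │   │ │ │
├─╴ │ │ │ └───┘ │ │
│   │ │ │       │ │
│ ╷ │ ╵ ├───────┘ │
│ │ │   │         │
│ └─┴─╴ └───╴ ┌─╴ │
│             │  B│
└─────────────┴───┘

Directions: right, down, left, down, down, down, right, down, left, down, down, right, right, right, right, right, right, up, right, right, down
First turn direction: down

Solution:

┌─────┬───────────┐
│A ↓  │           │
├─╴ ┌─┘ ┌─────┐ ╷ │
│↓ ↲│   │     │ │ │
│ ╷ │ ┌─┴─╴ ╷ │ └─┤
│↓│ │ │     │ │   │
│ │ │ │ ┌───┴─┴─╴ │
│↓│ │ │ │         │
│ └─┤ │ │ ┌─╴ ┌─┬─┤
│↳ ↓│ │ │ │   │ │ │
├─╴ │ │ │ └───┘ │ │
│↓ ↲│ │ │       │ │
│ ╷ │ ╵ ├───────┘ │
│↓│ │   │    ↱ → ↓│
│ └─┴─╴ └───╴ ┌─╴ │
│↳ → → → → → ↑│  B│
└─────────────┴───┘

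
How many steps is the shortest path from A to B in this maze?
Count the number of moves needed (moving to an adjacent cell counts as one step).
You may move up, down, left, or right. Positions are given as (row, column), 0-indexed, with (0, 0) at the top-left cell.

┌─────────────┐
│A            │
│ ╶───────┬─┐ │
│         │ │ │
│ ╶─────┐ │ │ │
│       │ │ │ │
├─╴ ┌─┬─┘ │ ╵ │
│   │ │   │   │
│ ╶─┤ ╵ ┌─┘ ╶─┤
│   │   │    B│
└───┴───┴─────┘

Using BFS to find shortest path:
Start: (0, 0), End: (4, 6)
Path found:
(0,0) → (0,1) → (0,2) → (0,3) → (0,4) → (0,5) → (0,6) → (1,6) → (2,6) → (3,6) → (3,5) → (4,5) → (4,6)
Number of steps: 12

Solution:

┌─────────────┐
│A → → → → → ↓│
│ ╶───────┬─┐ │
│         │ │↓│
│ ╶─────┐ │ │ │
│       │ │ │↓│
├─╴ ┌─┬─┘ │ ╵ │
│   │ │   │↓ ↲│
│ ╶─┤ ╵ ┌─┘ ╶─┤
│   │   │  ↳ B│
└───┴───┴─────┘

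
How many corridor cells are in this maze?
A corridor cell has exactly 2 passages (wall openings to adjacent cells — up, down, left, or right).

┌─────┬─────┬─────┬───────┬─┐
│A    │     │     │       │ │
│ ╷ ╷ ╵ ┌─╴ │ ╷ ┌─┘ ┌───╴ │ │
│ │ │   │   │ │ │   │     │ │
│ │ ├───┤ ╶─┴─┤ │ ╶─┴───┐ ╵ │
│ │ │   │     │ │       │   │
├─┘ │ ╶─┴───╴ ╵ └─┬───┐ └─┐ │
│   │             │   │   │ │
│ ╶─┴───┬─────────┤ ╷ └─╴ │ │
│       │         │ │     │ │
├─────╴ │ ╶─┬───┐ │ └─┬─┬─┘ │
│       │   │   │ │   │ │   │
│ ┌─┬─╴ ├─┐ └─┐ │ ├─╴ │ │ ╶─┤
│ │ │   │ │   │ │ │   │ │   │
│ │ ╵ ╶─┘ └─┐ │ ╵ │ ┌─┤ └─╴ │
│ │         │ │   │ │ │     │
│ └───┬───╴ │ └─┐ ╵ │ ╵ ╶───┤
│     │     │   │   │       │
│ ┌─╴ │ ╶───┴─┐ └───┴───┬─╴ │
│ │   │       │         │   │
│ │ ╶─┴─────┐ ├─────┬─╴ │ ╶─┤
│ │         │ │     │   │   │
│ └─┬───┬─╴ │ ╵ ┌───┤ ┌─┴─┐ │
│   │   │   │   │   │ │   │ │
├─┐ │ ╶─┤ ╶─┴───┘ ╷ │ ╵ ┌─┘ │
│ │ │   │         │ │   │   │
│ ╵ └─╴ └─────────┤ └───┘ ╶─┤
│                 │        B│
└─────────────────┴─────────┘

Counting cells with exactly 2 passages:
Total corridor cells: 162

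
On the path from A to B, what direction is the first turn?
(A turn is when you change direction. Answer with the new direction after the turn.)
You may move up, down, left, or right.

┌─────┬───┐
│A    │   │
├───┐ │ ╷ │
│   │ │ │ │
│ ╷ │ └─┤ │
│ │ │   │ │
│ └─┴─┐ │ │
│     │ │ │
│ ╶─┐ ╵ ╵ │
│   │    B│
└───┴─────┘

Directions: right, right, down, down, right, down, down, right
First turn direction: down

Solution:

┌─────┬───┐
│A → ↓│   │
├───┐ │ ╷ │
│   │↓│ │ │
│ ╷ │ └─┤ │
│ │ │↳ ↓│ │
│ └─┴─┐ │ │
│     │↓│ │
│ ╶─┐ ╵ ╵ │
│   │  ↳ B│
└───┴─────┘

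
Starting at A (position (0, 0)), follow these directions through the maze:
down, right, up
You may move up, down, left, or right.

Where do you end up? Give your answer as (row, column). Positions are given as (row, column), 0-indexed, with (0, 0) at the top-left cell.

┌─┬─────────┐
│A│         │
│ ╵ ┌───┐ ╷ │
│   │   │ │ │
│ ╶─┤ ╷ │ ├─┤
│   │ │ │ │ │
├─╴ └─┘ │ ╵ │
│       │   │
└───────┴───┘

Following directions step by step:
Start: (0, 0)
  down: (0, 0) → (1, 0)
  right: (1, 0) → (1, 1)
  up: (1, 1) → (0, 1)
Final position: (0, 1)

Path taken:

┌─┬─────────┐
│A│B        │
│ ╵ ┌───┐ ╷ │
│↳ ↑│   │ │ │
│ ╶─┤ ╷ │ ├─┤
│   │ │ │ │ │
├─╴ └─┘ │ ╵ │
│       │   │
└───────┴───┘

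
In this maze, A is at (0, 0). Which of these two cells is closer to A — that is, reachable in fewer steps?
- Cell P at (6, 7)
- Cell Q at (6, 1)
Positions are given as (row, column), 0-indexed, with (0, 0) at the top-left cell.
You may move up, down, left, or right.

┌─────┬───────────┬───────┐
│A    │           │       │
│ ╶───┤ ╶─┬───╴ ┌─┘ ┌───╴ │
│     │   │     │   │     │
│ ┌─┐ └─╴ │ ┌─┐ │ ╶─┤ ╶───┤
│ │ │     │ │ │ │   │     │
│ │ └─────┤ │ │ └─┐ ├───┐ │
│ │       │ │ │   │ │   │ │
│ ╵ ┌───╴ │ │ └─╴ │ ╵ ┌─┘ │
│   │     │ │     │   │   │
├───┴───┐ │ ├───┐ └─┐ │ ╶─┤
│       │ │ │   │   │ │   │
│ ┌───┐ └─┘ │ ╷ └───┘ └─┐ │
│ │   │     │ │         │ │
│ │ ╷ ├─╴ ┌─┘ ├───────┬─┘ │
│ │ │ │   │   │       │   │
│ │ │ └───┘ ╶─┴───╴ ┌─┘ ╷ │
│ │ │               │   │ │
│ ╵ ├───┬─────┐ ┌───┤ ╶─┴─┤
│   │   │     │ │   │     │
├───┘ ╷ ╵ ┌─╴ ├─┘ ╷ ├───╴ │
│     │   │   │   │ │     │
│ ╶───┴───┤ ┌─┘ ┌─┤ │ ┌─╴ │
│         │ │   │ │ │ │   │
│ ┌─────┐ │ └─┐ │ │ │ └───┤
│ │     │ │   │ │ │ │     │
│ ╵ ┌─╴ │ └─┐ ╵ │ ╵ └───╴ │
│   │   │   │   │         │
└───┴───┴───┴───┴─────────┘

Shortest path A → P at (6, 7): 47 steps
Shortest path A → Q at (6, 1): 35 steps

Q is closer (35 steps vs 47 steps).

Path to P:

┌─────┬───────────┬───────┐
│A    │↱ → → → ↓  │       │
│ ╶───┤ ╶─┬───╴ ┌─┘ ┌───╴ │
│↳ → ↓│↑ ↰│↓ ← ↲│   │     │
│ ┌─┐ └─╴ │ ┌─┐ │ ╶─┤ ╶───┤
│ │ │↳ → ↑│↓│ │ │   │     │
│ │ └─────┤ │ │ └─┐ ├───┐ │
│ │       │↓│ │   │ │   │ │
│ ╵ ┌───╴ │ │ └─╴ │ ╵ ┌─┘ │
│   │     │↓│     │   │   │
├───┴───┐ │ ├───┐ └─┐ │ ╶─┤
│↓ ← ← ↰│ │↓│↱ ↓│   │ │   │
│ ┌───┐ └─┘ │ ╷ └───┘ └─┐ │
│↓│↱ ↓│↑ ← ↲│↑│P        │ │
│ │ ╷ ├─╴ ┌─┘ ├───────┬─┘ │
│↓│↑│↓│   │↱ ↑│       │   │
│ │ │ └───┘ ╶─┴───╴ ┌─┘ ╷ │
│↓│↑│↳ → → ↑        │   │ │
│ ╵ ├───┬─────┐ ┌───┤ ╶─┴─┤
│↳ ↑│   │     │ │   │     │
├───┘ ╷ ╵ ┌─╴ ├─┘ ╷ ├───╴ │
│     │   │   │   │ │     │
│ ╶───┴───┤ ┌─┘ ┌─┤ │ ┌─╴ │
│         │ │   │ │ │ │   │
│ ┌─────┐ │ └─┐ │ │ │ └───┤
│ │     │ │   │ │ │ │     │
│ ╵ ┌─╴ │ └─┐ ╵ │ ╵ └───╴ │
│   │   │   │   │         │
└───┴───┴───┴───┴─────────┘

Path to Q:

┌─────┬───────────┬───────┐
│A    │↱ → → → ↓  │       │
│ ╶───┤ ╶─┬───╴ ┌─┘ ┌───╴ │
│↳ → ↓│↑ ↰│↓ ← ↲│   │     │
│ ┌─┐ └─╴ │ ┌─┐ │ ╶─┤ ╶───┤
│ │ │↳ → ↑│↓│ │ │   │     │
│ │ └─────┤ │ │ └─┐ ├───┐ │
│ │       │↓│ │   │ │   │ │
│ ╵ ┌───╴ │ │ └─╴ │ ╵ ┌─┘ │
│   │     │↓│     │   │   │
├───┴───┐ │ ├───┐ └─┐ │ ╶─┤
│↓ ← ← ↰│ │↓│   │   │ │   │
│ ┌───┐ └─┘ │ ╷ └───┘ └─┐ │
│↓│Q  │↑ ← ↲│ │         │ │
│ │ ╷ ├─╴ ┌─┘ ├───────┬─┘ │
│↓│↑│ │   │   │       │   │
│ │ │ └───┘ ╶─┴───╴ ┌─┘ ╷ │
│↓│↑│               │   │ │
│ ╵ ├───┬─────┐ ┌───┤ ╶─┴─┤
│↳ ↑│   │     │ │   │     │
├───┘ ╷ ╵ ┌─╴ ├─┘ ╷ ├───╴ │
│     │   │   │   │ │     │
│ ╶───┴───┤ ┌─┘ ┌─┤ │ ┌─╴ │
│         │ │   │ │ │ │   │
│ ┌─────┐ │ └─┐ │ │ │ └───┤
│ │     │ │   │ │ │ │     │
│ ╵ ┌─╴ │ └─┐ ╵ │ ╵ └───╴ │
│   │   │   │   │         │
└───┴───┴───┴───┴─────────┘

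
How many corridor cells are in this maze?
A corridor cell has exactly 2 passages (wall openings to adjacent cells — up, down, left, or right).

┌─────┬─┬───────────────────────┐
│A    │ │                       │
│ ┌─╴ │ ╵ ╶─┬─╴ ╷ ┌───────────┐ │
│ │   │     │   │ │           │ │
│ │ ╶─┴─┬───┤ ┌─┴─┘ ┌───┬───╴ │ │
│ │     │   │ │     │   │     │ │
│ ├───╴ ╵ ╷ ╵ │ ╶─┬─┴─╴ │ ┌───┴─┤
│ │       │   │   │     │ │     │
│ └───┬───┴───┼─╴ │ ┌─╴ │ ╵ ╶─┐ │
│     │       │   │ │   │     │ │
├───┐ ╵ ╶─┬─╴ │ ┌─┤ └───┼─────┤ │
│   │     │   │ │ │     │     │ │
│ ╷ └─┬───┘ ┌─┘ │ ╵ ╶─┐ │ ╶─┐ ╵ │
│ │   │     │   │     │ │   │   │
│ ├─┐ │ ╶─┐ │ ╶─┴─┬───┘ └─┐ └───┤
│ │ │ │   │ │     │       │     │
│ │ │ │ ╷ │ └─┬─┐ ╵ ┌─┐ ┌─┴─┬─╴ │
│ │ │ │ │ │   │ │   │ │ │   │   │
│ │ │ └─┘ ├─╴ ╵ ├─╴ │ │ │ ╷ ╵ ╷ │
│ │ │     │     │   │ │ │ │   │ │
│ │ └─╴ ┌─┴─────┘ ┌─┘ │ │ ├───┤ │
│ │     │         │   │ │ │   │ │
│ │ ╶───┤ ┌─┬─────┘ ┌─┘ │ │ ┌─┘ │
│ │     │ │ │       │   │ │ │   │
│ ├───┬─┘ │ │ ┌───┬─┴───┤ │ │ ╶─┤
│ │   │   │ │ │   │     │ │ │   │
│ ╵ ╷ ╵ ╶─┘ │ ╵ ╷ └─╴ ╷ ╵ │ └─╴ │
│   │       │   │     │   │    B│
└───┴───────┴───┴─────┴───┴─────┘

Counting cells with exactly 2 passages:
Total corridor cells: 183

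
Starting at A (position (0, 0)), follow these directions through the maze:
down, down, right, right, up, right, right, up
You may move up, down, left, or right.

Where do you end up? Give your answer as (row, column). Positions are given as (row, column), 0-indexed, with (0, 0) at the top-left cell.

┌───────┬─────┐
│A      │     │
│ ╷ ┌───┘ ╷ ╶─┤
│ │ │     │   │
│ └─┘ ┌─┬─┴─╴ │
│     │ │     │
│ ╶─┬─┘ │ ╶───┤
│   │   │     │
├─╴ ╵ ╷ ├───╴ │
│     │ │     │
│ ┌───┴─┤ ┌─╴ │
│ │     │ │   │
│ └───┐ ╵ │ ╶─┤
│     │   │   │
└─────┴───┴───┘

Following directions step by step:
Start: (0, 0)
  down: (0, 0) → (1, 0)
  down: (1, 0) → (2, 0)
  right: (2, 0) → (2, 1)
  right: (2, 1) → (2, 2)
  up: (2, 2) → (1, 2)
  right: (1, 2) → (1, 3)
  right: (1, 3) → (1, 4)
  up: (1, 4) → (0, 4)
Final position: (0, 4)

Path taken:

┌───────┬─────┐
│A      │B    │
│ ╷ ┌───┘ ╷ ╶─┤
│↓│ │↱ → ↑│   │
│ └─┘ ┌─┬─┴─╴ │
│↳ → ↑│ │     │
│ ╶─┬─┘ │ ╶───┤
│   │   │     │
├─╴ ╵ ╷ ├───╴ │
│     │ │     │
│ ┌───┴─┤ ┌─╴ │
│ │     │ │   │
│ └───┐ ╵ │ ╶─┤
│     │   │   │
└─────┴───┴───┘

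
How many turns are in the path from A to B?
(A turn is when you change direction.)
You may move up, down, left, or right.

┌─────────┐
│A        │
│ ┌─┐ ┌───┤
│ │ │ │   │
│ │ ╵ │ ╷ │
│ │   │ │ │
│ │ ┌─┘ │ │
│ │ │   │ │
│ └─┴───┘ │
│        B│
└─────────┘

Directions: down, down, down, down, right, right, right, right
Number of turns: 1

Solution:

┌─────────┐
│A        │
│ ┌─┐ ┌───┤
│↓│ │ │   │
│ │ ╵ │ ╷ │
│↓│   │ │ │
│ │ ┌─┘ │ │
│↓│ │   │ │
│ └─┴───┘ │
│↳ → → → B│
└─────────┘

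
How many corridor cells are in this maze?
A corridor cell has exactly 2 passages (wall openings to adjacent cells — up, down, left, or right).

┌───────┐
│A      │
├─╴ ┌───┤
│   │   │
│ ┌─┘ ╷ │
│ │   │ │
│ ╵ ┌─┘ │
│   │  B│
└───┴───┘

Counting cells with exactly 2 passages:
Total corridor cells: 12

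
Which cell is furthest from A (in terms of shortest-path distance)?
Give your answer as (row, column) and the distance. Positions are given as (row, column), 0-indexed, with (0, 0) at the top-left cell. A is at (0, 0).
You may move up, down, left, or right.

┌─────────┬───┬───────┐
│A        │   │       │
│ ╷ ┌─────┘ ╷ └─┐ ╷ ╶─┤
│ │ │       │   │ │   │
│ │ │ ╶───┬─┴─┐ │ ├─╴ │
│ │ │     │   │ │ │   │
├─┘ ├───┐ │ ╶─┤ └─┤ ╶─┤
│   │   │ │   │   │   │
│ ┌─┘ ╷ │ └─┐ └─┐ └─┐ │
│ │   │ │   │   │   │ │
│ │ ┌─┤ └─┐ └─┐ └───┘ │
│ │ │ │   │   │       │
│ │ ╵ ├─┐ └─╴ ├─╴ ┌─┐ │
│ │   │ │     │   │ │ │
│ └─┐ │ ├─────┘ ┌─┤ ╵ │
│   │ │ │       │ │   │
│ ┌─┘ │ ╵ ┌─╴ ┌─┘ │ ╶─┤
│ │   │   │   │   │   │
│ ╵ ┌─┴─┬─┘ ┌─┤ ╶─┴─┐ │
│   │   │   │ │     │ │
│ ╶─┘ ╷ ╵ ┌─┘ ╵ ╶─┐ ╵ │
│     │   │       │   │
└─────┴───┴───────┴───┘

Computing BFS distances from A to all cells:
Furthest cell: (4, 9)
Distance: 49 steps

Path from A to the furthest cell:

┌─────────┬───┬───────┐
│A ↓      │↱ ↓│       │
│ ╷ ┌─────┘ ╷ └─┐ ╷ ╶─┤
│ │↓│↱ → → ↑│↳ ↓│ │   │
│ │ │ ╶───┬─┴─┐ │ ├─╴ │
│ │↓│↑ ← ↰│   │↓│ │   │
├─┘ ├───┐ │ ╶─┤ └─┤ ╶─┤
│↓ ↲│↱ ↓│↑│   │↳ ↓│   │
│ ┌─┘ ╷ │ └─┐ └─┐ └─┐ │
│↓│↱ ↑│↓│↑ ↰│   │↳ B│ │
│ │ ┌─┤ └─┐ └─┐ └───┘ │
│↓│↑│ │↳ ↓│↑ ↰│       │
│ │ ╵ ├─┐ └─╴ ├─╴ ┌─┐ │
│↓│↑ ↰│ │↳ → ↑│   │ │ │
│ └─┐ │ ├─────┘ ┌─┤ ╵ │
│↓  │↑│ │       │ │   │
│ ┌─┘ │ ╵ ┌─╴ ┌─┘ │ ╶─┤
│↓│↱ ↑│   │   │   │   │
│ ╵ ┌─┴─┬─┘ ┌─┤ ╶─┴─┐ │
│↳ ↑│   │   │ │     │ │
│ ╶─┘ ╷ ╵ ┌─┘ ╵ ╶─┐ ╵ │
│     │   │       │   │
└─────┴───┴───────┴───┘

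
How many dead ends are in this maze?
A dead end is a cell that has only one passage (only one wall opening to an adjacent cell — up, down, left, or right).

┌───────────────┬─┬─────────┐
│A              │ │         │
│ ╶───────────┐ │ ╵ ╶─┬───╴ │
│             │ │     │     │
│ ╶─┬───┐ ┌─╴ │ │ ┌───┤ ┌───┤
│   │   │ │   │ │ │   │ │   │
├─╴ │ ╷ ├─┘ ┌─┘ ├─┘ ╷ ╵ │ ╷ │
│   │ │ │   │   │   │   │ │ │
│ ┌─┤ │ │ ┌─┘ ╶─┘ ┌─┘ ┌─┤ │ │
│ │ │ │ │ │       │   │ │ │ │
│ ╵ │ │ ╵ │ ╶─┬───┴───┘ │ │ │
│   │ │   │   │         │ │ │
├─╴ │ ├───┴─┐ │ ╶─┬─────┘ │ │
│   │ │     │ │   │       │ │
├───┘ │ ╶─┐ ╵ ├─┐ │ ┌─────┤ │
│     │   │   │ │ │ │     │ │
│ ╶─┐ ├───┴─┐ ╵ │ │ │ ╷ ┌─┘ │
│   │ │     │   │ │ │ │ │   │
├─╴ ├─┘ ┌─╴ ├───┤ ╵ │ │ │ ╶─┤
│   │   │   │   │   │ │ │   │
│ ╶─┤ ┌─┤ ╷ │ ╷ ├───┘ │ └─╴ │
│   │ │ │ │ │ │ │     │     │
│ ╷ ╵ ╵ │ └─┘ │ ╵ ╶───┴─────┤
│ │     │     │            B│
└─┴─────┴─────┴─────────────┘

Checking each cell for number of passages:

Dead ends found at positions:
  (0, 8)
  (1, 10)
  (2, 4)
  (2, 8)
  (4, 1)
  (4, 9)
  (4, 11)
  (6, 0)
  (7, 4)
  (7, 7)
  (7, 12)
  (8, 2)
  (10, 3)
  (10, 5)
  (11, 0)
  (11, 13)
Total dead ends: 16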